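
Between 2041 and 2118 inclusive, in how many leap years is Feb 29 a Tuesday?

Leap years in 2041–2118: 18 of them.
Feb 29 weekday advances by 5 (mod 7) from one leap year to the next four years later (or differs when a century non-leap intervenes).
Leap-day weekdays: 2044:Mon 2048:Sat 2052:Thu 2056:Tue✓ 2060:Sun 2064:Fri 2068:Wed 2072:Mon 2076:Sat 2080:Thu 2084:Tue✓ 2088:Sun 2092:Fri 2096:Wed 2104:Fri 2108:Wed 2112:Mon 2116:Sat
Tuesday: 2056, 2084 → 2.

2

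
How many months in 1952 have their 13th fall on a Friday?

1

Check the 13th of each month of 1952: Jan 13: Sun, Feb 13: Wed, Mar 13: Thu, Apr 13: Sun, May 13: Tue, Jun 13: Fri, Jul 13: Sun, Aug 13: Wed, Sep 13: Sat, Oct 13: Mon, Nov 13: Thu, Dec 13: Sat.
Friday occurs in June — 1 month.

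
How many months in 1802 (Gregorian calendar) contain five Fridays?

A month of length L has five Fridays iff its first Friday is on day ≤ L−28 (so day 1–3 in a 31-day month, 1–2 in a 30-day month, day 1 in a leap February).
Checking each month of 1802: Jan starts Fri (31d) ✓; Feb starts Mon (28d); Mar starts Mon (31d); Apr starts Thu (30d) ✓; May starts Sat (31d); Jun starts Tue (30d); Jul starts Thu (31d) ✓; Aug starts Sun (31d); Sep starts Wed (30d); Oct starts Fri (31d) ✓; Nov starts Mon (30d); Dec starts Wed (31d) ✓.
Five-Friday months: January, April, July, October, December → 5.

5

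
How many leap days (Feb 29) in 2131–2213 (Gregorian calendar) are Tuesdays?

2

Leap years in 2131–2213: 20 of them.
Feb 29 weekday advances by 5 (mod 7) from one leap year to the next four years later (or differs when a century non-leap intervenes).
Leap-day weekdays: 2132:Fri 2136:Wed 2140:Mon 2144:Sat 2148:Thu 2152:Tue✓ 2156:Sun 2160:Fri 2164:Wed 2168:Mon 2172:Sat 2176:Thu 2180:Tue✓ 2184:Sun 2188:Fri 2192:Wed 2196:Mon 2204:Wed 2208:Mon 2212:Sat
Tuesday: 2152, 2180 → 2.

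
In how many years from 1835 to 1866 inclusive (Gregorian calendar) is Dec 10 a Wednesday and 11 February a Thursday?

Check each year's weekday for Dec 10 and 11 February:
  1835: Thu/Wed  1836: Sat/Thu  1837: Sun/Sat  1838: Mon/Sun  1839: Tue/Mon  1840: Thu/Tue  1841: Fri/Thu  1842: Sat/Fri  1843: Sun/Sat  1844: Tue/Sun  1845: Wed/Tue  1846: Thu/Wed  1847: Fri/Thu  1848: Sun/Fri  …(4 more)…  1853: Sat/Fri  1854: Sun/Sat  1855: Mon/Sun  1856: Wed/Mon  1857: Thu/Wed  1858: Fri/Thu  1859: Sat/Fri  1860: Mon/Sat  1861: Tue/Mon  1862: Wed/Tue  1863: Thu/Wed  1864: Sat/Thu  1865: Sun/Sat  1866: Mon/Sun
Both conditions hold in: no year — 0.

0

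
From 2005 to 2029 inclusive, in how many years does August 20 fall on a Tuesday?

Track August 20's weekday year by year (advancing +1, or +2 across a Feb 29):
  2005: Sat  2006: Sun (+1)  2007: Mon (+1)  2008: Wed (+2)  2009: Thu (+1)
  2010: Fri (+1)  2011: Sat (+1)  2012: Mon (+2)  2013: Tue (+1) ✓  2014: Wed (+1)
  2015: Thu (+1)  2016: Sat (+2)  2017: Sun (+1)  2018: Mon (+1)  2019: Tue (+1) ✓
  2020: Thu (+2)  2021: Fri (+1)  2022: Sat (+1)  2023: Sun (+1)  2024: Tue (+2) ✓
  2025: Wed (+1)  2026: Thu (+1)  2027: Fri (+1)  2028: Sun (+2)  2029: Mon (+1)
Tuesday years: 2013, 2019, 2024 — 3 in total.

3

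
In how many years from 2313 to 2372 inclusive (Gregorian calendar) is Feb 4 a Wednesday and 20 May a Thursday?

2

Check each year's weekday for Feb 4 and 20 May:
  2313: Tue/Tue  2314: Wed/Wed  2315: Thu/Thu  2316: Fri/Sat  2317: Sun/Sun  2318: Mon/Mon  2319: Tue/Tue  2320: Wed/Thu ✓  2321: Fri/Fri  2322: Sat/Sat  2323: Sun/Sun  2324: Mon/Tue  2325: Wed/Wed  2326: Thu/Thu  …(32 more)…  2359: Wed/Wed  2360: Thu/Fri  2361: Sat/Sat  2362: Sun/Sun  2363: Mon/Mon  2364: Tue/Wed  2365: Thu/Thu  2366: Fri/Fri  2367: Sat/Sat  2368: Sun/Mon  2369: Tue/Tue  2370: Wed/Wed  2371: Thu/Thu  2372: Fri/Sat
Both conditions hold in: 2320, 2348 — 2.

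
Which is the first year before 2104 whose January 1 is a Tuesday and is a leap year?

Jan 1 advances by 2 weekdays after a leap year and by 1 after a common year.
2104: Jan 1 is Tuesday (leap).
2103: Monday
2102: Sunday
2101: Saturday
2100: Friday
2099: Thursday
2098: Wednesday
2097: Tuesday
2096: Sunday (leap)
2095: Saturday
2094: Friday
2093: Thursday
2092: Tuesday (leap)
2092 begins on a Tuesday and is a leap year.

2092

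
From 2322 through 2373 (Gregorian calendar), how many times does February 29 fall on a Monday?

2

Leap years in 2322–2373: 13 of them.
Feb 29 weekday advances by 5 (mod 7) from one leap year to the next four years later (or differs when a century non-leap intervenes).
Leap-day weekdays: 2324:Fri 2328:Wed 2332:Mon✓ 2336:Sat 2340:Thu 2344:Tue 2348:Sun 2352:Fri 2356:Wed 2360:Mon✓ 2364:Sat 2368:Thu 2372:Tue
Monday: 2332, 2360 → 2.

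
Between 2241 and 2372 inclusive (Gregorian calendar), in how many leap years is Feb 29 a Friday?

4

Leap years in 2241–2372: 32 of them.
Feb 29 weekday advances by 5 (mod 7) from one leap year to the next four years later (or differs when a century non-leap intervenes).
Leap-day weekdays: 2244:Thu 2248:Tue 2252:Sun 2256:Fri✓ 2260:Wed 2264:Mon 2268:Sat 2272:Thu 2276:Tue 2280:Sun 2284:Fri✓ 2288:Wed 2292:Mon …(6 more)… 2324:Fri✓ 2328:Wed 2332:Mon 2336:Sat 2340:Thu 2344:Tue 2348:Sun 2352:Fri✓ 2356:Wed 2360:Mon 2364:Sat 2368:Thu 2372:Tue
Friday: 2256, 2284, 2324, 2352 → 4.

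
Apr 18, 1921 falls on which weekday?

Monday

January 1, 1921 is a Saturday.
April 18 is day 108 of the year, i.e. 107 days after Jan 1.
107 mod 7 = 2, so advance 2 weekdays from Saturday: Monday.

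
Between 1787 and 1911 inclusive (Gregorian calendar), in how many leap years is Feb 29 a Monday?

Leap years in 1787–1911: 29 of them.
Feb 29 weekday advances by 5 (mod 7) from one leap year to the next four years later (or differs when a century non-leap intervenes).
Leap-day weekdays: 1788:Fri 1792:Wed 1796:Mon✓ 1804:Wed 1808:Mon✓ 1812:Sat 1816:Thu 1820:Tue 1824:Sun 1828:Fri 1832:Wed 1836:Mon✓ 1840:Sat …(3 more)… 1856:Fri 1860:Wed 1864:Mon✓ 1868:Sat 1872:Thu 1876:Tue 1880:Sun 1884:Fri 1888:Wed 1892:Mon✓ 1896:Sat 1904:Mon✓ 1908:Sat
Monday: 1796, 1808, 1836, 1864, 1892, 1904 → 6.

6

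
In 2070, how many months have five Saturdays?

4

A month of length L has five Saturdays iff its first Saturday is on day ≤ L−28 (so day 1–3 in a 31-day month, 1–2 in a 30-day month, day 1 in a leap February).
Checking each month of 2070: Jan starts Wed (31d); Feb starts Sat (28d); Mar starts Sat (31d) ✓; Apr starts Tue (30d); May starts Thu (31d) ✓; Jun starts Sun (30d); Jul starts Tue (31d); Aug starts Fri (31d) ✓; Sep starts Mon (30d); Oct starts Wed (31d); Nov starts Sat (30d) ✓; Dec starts Mon (31d).
Five-Saturday months: March, May, August, November → 4.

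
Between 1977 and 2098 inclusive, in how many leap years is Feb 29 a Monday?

Leap years in 1977–2098: 30 of them.
Feb 29 weekday advances by 5 (mod 7) from one leap year to the next four years later (or differs when a century non-leap intervenes).
Leap-day weekdays: 1980:Fri 1984:Wed 1988:Mon✓ 1992:Sat 1996:Thu 2000:Tue 2004:Sun 2008:Fri 2012:Wed 2016:Mon✓ 2020:Sat 2024:Thu 2028:Tue …(4 more)… 2048:Sat 2052:Thu 2056:Tue 2060:Sun 2064:Fri 2068:Wed 2072:Mon✓ 2076:Sat 2080:Thu 2084:Tue 2088:Sun 2092:Fri 2096:Wed
Monday: 1988, 2016, 2044, 2072 → 4.

4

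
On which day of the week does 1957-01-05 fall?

Saturday

January 1, 1957 is a Tuesday.
January 5 is day 5 of the year, i.e. 4 days after Jan 1.
4 mod 7 = 4, so advance 4 weekdays from Tuesday: Saturday.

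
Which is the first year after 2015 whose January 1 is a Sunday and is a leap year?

Jan 1 advances by 2 weekdays after a leap year and by 1 after a common year.
2015: Jan 1 is Thursday.
2016: Friday (leap)
2017: Sunday
2018: Monday
2019: Tuesday
2020: Wednesday (leap)
2021: Friday
2022: Saturday
2023: Sunday
2024: Monday (leap)
2025: Wednesday
2026: Thursday
2027: Friday
2028: Saturday (leap)
2029: Monday
2030: Tuesday
2031: Wednesday
2032: Thursday (leap)
2033: Saturday
2034: Sunday
2035: Monday
2036: Tuesday (leap)
2037: Thursday
2038: Friday
2039: Saturday
2040: Sunday (leap)
2040 begins on a Sunday and is a leap year.

2040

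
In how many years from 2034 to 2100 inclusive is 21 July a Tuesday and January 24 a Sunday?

Check each year's weekday for 21 July and January 24:
  2034: Fri/Tue  2035: Sat/Wed  2036: Mon/Thu  2037: Tue/Sat  2038: Wed/Sun  2039: Thu/Mon  2040: Sat/Tue  2041: Sun/Thu  2042: Mon/Fri  2043: Tue/Sat  2044: Thu/Sun  2045: Fri/Tue  2046: Sat/Wed  2047: Sun/Thu  …(39 more)…  2087: Mon/Fri  2088: Wed/Sat  2089: Thu/Mon  2090: Fri/Tue  2091: Sat/Wed  2092: Mon/Thu  2093: Tue/Sat  2094: Wed/Sun  2095: Thu/Mon  2096: Sat/Tue  2097: Sun/Thu  2098: Mon/Fri  2099: Tue/Sat  2100: Wed/Sun
Both conditions hold in: no year — 0.

0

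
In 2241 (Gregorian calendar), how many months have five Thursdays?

4

A month of length L has five Thursdays iff its first Thursday is on day ≤ L−28 (so day 1–3 in a 31-day month, 1–2 in a 30-day month, day 1 in a leap February).
Checking each month of 2241: Jan starts Fri (31d); Feb starts Mon (28d); Mar starts Mon (31d); Apr starts Thu (30d) ✓; May starts Sat (31d); Jun starts Tue (30d); Jul starts Thu (31d) ✓; Aug starts Sun (31d); Sep starts Wed (30d) ✓; Oct starts Fri (31d); Nov starts Mon (30d); Dec starts Wed (31d) ✓.
Five-Thursday months: April, July, September, December → 4.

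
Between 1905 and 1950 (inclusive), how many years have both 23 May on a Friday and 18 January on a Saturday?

5

Check each year's weekday for 23 May and 18 January:
  1905: Tue/Wed  1906: Wed/Thu  1907: Thu/Fri  1908: Sat/Sat  1909: Sun/Mon  1910: Mon/Tue  1911: Tue/Wed  1912: Thu/Thu  1913: Fri/Sat ✓  1914: Sat/Sun  1915: Sun/Mon  1916: Tue/Tue  1917: Wed/Thu  1918: Thu/Fri  …(18 more)…  1937: Sun/Mon  1938: Mon/Tue  1939: Tue/Wed  1940: Thu/Thu  1941: Fri/Sat ✓  1942: Sat/Sun  1943: Sun/Mon  1944: Tue/Tue  1945: Wed/Thu  1946: Thu/Fri  1947: Fri/Sat ✓  1948: Sun/Sun  1949: Mon/Tue  1950: Tue/Wed
Both conditions hold in: 1913, 1919, 1930, 1941, 1947 — 5.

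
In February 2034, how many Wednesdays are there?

4

February 2034 has 28 days and begins on Wednesday.
The first Wednesday is February 1.
Wednesdays fall on 1, 8, 15, 22 — that's 4.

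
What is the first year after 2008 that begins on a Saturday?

2011

Jan 1 advances by 2 weekdays after a leap year and by 1 after a common year.
2008: Jan 1 is Tuesday (leap).
2009: Thursday
2010: Friday
2011: Saturday
2011 begins on a Saturday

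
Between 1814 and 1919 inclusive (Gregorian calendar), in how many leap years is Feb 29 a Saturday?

4

Leap years in 1814–1919: 25 of them.
Feb 29 weekday advances by 5 (mod 7) from one leap year to the next four years later (or differs when a century non-leap intervenes).
Leap-day weekdays: 1816:Thu 1820:Tue 1824:Sun 1828:Fri 1832:Wed 1836:Mon 1840:Sat✓ 1844:Thu 1848:Tue 1852:Sun 1856:Fri 1860:Wed 1864:Mon 1868:Sat✓ 1872:Thu 1876:Tue 1880:Sun 1884:Fri 1888:Wed 1892:Mon 1896:Sat✓ 1904:Mon 1908:Sat✓ 1912:Thu 1916:Tue
Saturday: 1840, 1868, 1896, 1908 → 4.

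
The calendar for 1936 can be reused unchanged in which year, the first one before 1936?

1908

Two years share a calendar iff Jan 1 falls on the same weekday and both are leap or both are common. 1936: Jan 1 is Wednesday, leap year.
1935: Jan 1 Tuesday, common
1934: Jan 1 Monday, common
1933: Jan 1 Sunday, common
1932: Jan 1 Friday, leap
1931: Jan 1 Thursday, common
1930: Jan 1 Wednesday, common
1929: Jan 1 Tuesday, common
1928: Jan 1 Sunday, leap
1927: Jan 1 Saturday, common
1926: Jan 1 Friday, common
1925: Jan 1 Thursday, common
1924: Jan 1 Tuesday, leap
1923: Jan 1 Monday, common
1922: Jan 1 Sunday, common
1921: Jan 1 Saturday, common
1920: Jan 1 Thursday, leap
1919: Jan 1 Wednesday, common
1918: Jan 1 Tuesday, common
1917: Jan 1 Monday, common
1916: Jan 1 Saturday, leap
1915: Jan 1 Friday, common
1914: Jan 1 Thursday, common
1913: Jan 1 Wednesday, common
1912: Jan 1 Monday, leap
1911: Jan 1 Sunday, common
1910: Jan 1 Saturday, common
1909: Jan 1 Friday, common
1908: Jan 1 Wednesday, leap
1908 matches on both conditions.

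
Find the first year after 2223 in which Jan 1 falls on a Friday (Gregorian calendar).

2230

Jan 1 advances by 2 weekdays after a leap year and by 1 after a common year.
2223: Jan 1 is Wednesday.
2224: Thursday (leap)
2225: Saturday
2226: Sunday
2227: Monday
2228: Tuesday (leap)
2229: Thursday
2230: Friday
2230 begins on a Friday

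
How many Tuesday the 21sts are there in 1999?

Check the 21st of each month of 1999: Jan 21: Thu, Feb 21: Sun, Mar 21: Sun, Apr 21: Wed, May 21: Fri, Jun 21: Mon, Jul 21: Wed, Aug 21: Sat, Sep 21: Tue, Oct 21: Thu, Nov 21: Sun, Dec 21: Tue.
Tuesday occurs in September, December — 2 months.

2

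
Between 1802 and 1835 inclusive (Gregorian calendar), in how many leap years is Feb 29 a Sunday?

1

Leap years in 1802–1835: 8 of them.
Feb 29 weekday advances by 5 (mod 7) from one leap year to the next four years later (or differs when a century non-leap intervenes).
Leap-day weekdays: 1804:Wed 1808:Mon 1812:Sat 1816:Thu 1820:Tue 1824:Sun✓ 1828:Fri 1832:Wed
Sunday: 1824 → 1.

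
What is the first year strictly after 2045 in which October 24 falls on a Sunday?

From one year to the next, a fixed date's weekday advances by 1, or by 2 when a Feb 29 lies between the two dates.
2045: October 24 is Tuesday.
2046: Wednesday (+1)
2047: Thursday (+1)
2048: Saturday (+2)
2049: Sunday (+1)
October 24 falls on a Sunday in 2049.

2049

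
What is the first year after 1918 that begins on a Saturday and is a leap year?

1944

Jan 1 advances by 2 weekdays after a leap year and by 1 after a common year.
1918: Jan 1 is Tuesday.
1919: Wednesday
1920: Thursday (leap)
1921: Saturday
1922: Sunday
1923: Monday
1924: Tuesday (leap)
1925: Thursday
1926: Friday
1927: Saturday
1928: Sunday (leap)
1929: Tuesday
1930: Wednesday
1931: Thursday
1932: Friday (leap)
1933: Sunday
1934: Monday
1935: Tuesday
1936: Wednesday (leap)
1937: Friday
1938: Saturday
1939: Sunday
1940: Monday (leap)
1941: Wednesday
1942: Thursday
1943: Friday
1944: Saturday (leap)
1944 begins on a Saturday and is a leap year.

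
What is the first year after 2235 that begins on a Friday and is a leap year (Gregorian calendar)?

2236

Jan 1 advances by 2 weekdays after a leap year and by 1 after a common year.
2235: Jan 1 is Thursday.
2236: Friday (leap)
2236 begins on a Friday and is a leap year.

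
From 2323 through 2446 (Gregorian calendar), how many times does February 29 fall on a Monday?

5

Leap years in 2323–2446: 31 of them.
Feb 29 weekday advances by 5 (mod 7) from one leap year to the next four years later (or differs when a century non-leap intervenes).
Leap-day weekdays: 2324:Fri 2328:Wed 2332:Mon✓ 2336:Sat 2340:Thu 2344:Tue 2348:Sun 2352:Fri 2356:Wed 2360:Mon✓ 2364:Sat 2368:Thu 2372:Tue …(5 more)… 2396:Thu 2400:Tue 2404:Sun 2408:Fri 2412:Wed 2416:Mon✓ 2420:Sat 2424:Thu 2428:Tue 2432:Sun 2436:Fri 2440:Wed 2444:Mon✓
Monday: 2332, 2360, 2388, 2416, 2444 → 5.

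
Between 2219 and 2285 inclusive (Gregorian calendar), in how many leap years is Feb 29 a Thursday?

2

Leap years in 2219–2285: 17 of them.
Feb 29 weekday advances by 5 (mod 7) from one leap year to the next four years later (or differs when a century non-leap intervenes).
Leap-day weekdays: 2220:Tue 2224:Sun 2228:Fri 2232:Wed 2236:Mon 2240:Sat 2244:Thu✓ 2248:Tue 2252:Sun 2256:Fri 2260:Wed 2264:Mon 2268:Sat 2272:Thu✓ 2276:Tue 2280:Sun 2284:Fri
Thursday: 2244, 2272 → 2.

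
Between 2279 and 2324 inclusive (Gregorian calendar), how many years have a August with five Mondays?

August has 31 days; it has five Mondays when Monday falls among the first (month-length − 28) days — i.e. when August 1 is one of Monday/Sunday/Saturday.
August 1 by year: 2279:Fri 2280:Sun✓ 2281:Mon✓ 2282:Tue 2283:Wed 2284:Fri 2285:Sat✓ 2286:Sun✓ 2287:Mon✓ 2288:Wed 2289:Thu 2290:Fri 2291:Sat✓ 2292:Mon✓ 2293:Tue …(16 more)… 2310:Mon✓ 2311:Tue 2312:Thu 2313:Fri 2314:Sat✓ 2315:Sun✓ 2316:Tue 2317:Wed 2318:Thu 2319:Fri 2320:Sun✓ 2321:Mon✓ 2322:Tue 2323:Wed 2324:Fri
Years with five Mondays: 2280, 2281, 2285, 2286, 2287, 2291, 2292, 2296, 2297, 2298, 2303, 2304, 2308, 2309, 2310, 2314, 2315, 2320, 2321 → 19.

19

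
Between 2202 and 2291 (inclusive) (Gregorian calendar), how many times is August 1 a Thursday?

13

Track August 1's weekday year by year (advancing +1, or +2 across a Feb 29):
  2202: Sun  2203: Mon (+1)  2204: Wed (+2)  2205: Thu (+1) ✓  2206: Fri (+1)
  2207: Sat (+1)  2208: Mon (+2)  2209: Tue (+1)  2210: Wed (+1)  2211: Thu (+1) ✓
  2212: Sat (+2)  2213: Sun (+1)  2214: Mon (+1)  2215: Tue (+1)  … (62 more years) …
  2278: Thu (+1) ✓  2279: Fri (+1)  2280: Sun (+2)  2281: Mon (+1)  2282: Tue (+1)
  2283: Wed (+1)  2284: Fri (+2)  2285: Sat (+1)  2286: Sun (+1)  2287: Mon (+1)
  2288: Wed (+2)  2289: Thu (+1) ✓  2290: Fri (+1)  2291: Sat (+1)
Thursday years: 2205, 2211, 2216, 2222, 2233, 2239, 2244, 2250, 2261, 2267, 2272, 2278, 2289 — 13 in total.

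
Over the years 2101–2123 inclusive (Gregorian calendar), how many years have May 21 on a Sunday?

Track May 21's weekday year by year (advancing +1, or +2 across a Feb 29):
  2101: Sat  2102: Sun (+1) ✓  2103: Mon (+1)  2104: Wed (+2)  2105: Thu (+1)
  2106: Fri (+1)  2107: Sat (+1)  2108: Mon (+2)  2109: Tue (+1)  2110: Wed (+1)
  2111: Thu (+1)  2112: Sat (+2)  2113: Sun (+1) ✓  2114: Mon (+1)  2115: Tue (+1)
  2116: Thu (+2)  2117: Fri (+1)  2118: Sat (+1)  2119: Sun (+1) ✓  2120: Tue (+2)
  2121: Wed (+1)  2122: Thu (+1)  2123: Fri (+1)
Sunday years: 2102, 2113, 2119 — 3 in total.

3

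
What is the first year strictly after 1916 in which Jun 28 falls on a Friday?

1918

From one year to the next, a fixed date's weekday advances by 1, or by 2 when a Feb 29 lies between the two dates.
1916: June 28 is Wednesday.
1917: Thursday (+1)
1918: Friday (+1)
Jun 28 falls on a Friday in 1918.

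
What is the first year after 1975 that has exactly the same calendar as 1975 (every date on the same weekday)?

Two years share a calendar iff Jan 1 falls on the same weekday and both are leap or both are common. 1975: Jan 1 is Wednesday, common year.
1976: Jan 1 Thursday, leap
1977: Jan 1 Saturday, common
1978: Jan 1 Sunday, common
1979: Jan 1 Monday, common
1980: Jan 1 Tuesday, leap
1981: Jan 1 Thursday, common
1982: Jan 1 Friday, common
1983: Jan 1 Saturday, common
1984: Jan 1 Sunday, leap
1985: Jan 1 Tuesday, common
1986: Jan 1 Wednesday, common
1986 matches on both conditions.

1986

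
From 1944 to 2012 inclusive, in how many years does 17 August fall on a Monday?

Track 17 August's weekday year by year (advancing +1, or +2 across a Feb 29):
  1944: Thu  1945: Fri (+1)  1946: Sat (+1)  1947: Sun (+1)  1948: Tue (+2)
  1949: Wed (+1)  1950: Thu (+1)  1951: Fri (+1)  1952: Sun (+2)  1953: Mon (+1) ✓
  1954: Tue (+1)  1955: Wed (+1)  1956: Fri (+2)  1957: Sat (+1)  … (41 more years) …
  1999: Tue (+1)  2000: Thu (+2)  2001: Fri (+1)  2002: Sat (+1)  2003: Sun (+1)
  2004: Tue (+2)  2005: Wed (+1)  2006: Thu (+1)  2007: Fri (+1)  2008: Sun (+2)
  2009: Mon (+1) ✓  2010: Tue (+1)  2011: Wed (+1)  2012: Fri (+2)
Monday years: 1953, 1959, 1964, 1970, 1981, 1987, 1992, 1998, 2009 — 9 in total.

9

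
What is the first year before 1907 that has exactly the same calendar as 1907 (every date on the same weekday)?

1901

Two years share a calendar iff Jan 1 falls on the same weekday and both are leap or both are common. 1907: Jan 1 is Tuesday, common year.
1906: Jan 1 Monday, common
1905: Jan 1 Sunday, common
1904: Jan 1 Friday, leap
1903: Jan 1 Thursday, common
1902: Jan 1 Wednesday, common
1901: Jan 1 Tuesday, common
1901 matches on both conditions.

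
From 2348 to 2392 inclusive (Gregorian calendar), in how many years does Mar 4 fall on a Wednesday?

Track Mar 4's weekday year by year (advancing +1, or +2 across a Feb 29):
  2348: Thu  2349: Fri (+1)  2350: Sat (+1)  2351: Sun (+1)  2352: Tue (+2)
  2353: Wed (+1) ✓  2354: Thu (+1)  2355: Fri (+1)  2356: Sun (+2)  2357: Mon (+1)
  2358: Tue (+1)  2359: Wed (+1) ✓  2360: Fri (+2)  2361: Sat (+1)  … (17 more years) …
  2379: Sun (+1)  2380: Tue (+2)  2381: Wed (+1) ✓  2382: Thu (+1)  2383: Fri (+1)
  2384: Sun (+2)  2385: Mon (+1)  2386: Tue (+1)  2387: Wed (+1) ✓  2388: Fri (+2)
  2389: Sat (+1)  2390: Sun (+1)  2391: Mon (+1)  2392: Wed (+2) ✓
Wednesday years: 2353, 2359, 2364, 2370, 2381, 2387, 2392 — 7 in total.

7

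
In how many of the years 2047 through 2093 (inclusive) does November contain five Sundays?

November has 30 days; it has five Sundays when Sunday falls among the first (month-length − 28) days — i.e. when November 1 is one of Sunday/Saturday.
November 1 by year: 2047:Fri 2048:Sun✓ 2049:Mon 2050:Tue 2051:Wed 2052:Fri 2053:Sat✓ 2054:Sun✓ 2055:Mon 2056:Wed 2057:Thu 2058:Fri 2059:Sat✓ 2060:Mon 2061:Tue …(17 more)… 2079:Wed 2080:Fri 2081:Sat✓ 2082:Sun✓ 2083:Mon 2084:Wed 2085:Thu 2086:Fri 2087:Sat✓ 2088:Mon 2089:Tue 2090:Wed 2091:Thu 2092:Sat✓ 2093:Sun✓
Years with five Sundays: 2048, 2053, 2054, 2059, 2064, 2065, 2070, 2071, 2076, 2081, 2082, 2087, 2092, 2093 → 14.

14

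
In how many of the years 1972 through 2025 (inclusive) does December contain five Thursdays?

December has 31 days; it has five Thursdays when Thursday falls among the first (month-length − 28) days — i.e. when December 1 is one of Thursday/Wednesday/Tuesday.
December 1 by year: 1972:Fri 1973:Sat 1974:Sun 1975:Mon 1976:Wed✓ 1977:Thu✓ 1978:Fri 1979:Sat 1980:Mon 1981:Tue✓ 1982:Wed✓ 1983:Thu✓ 1984:Sat 1985:Sun 1986:Mon …(24 more)… 2011:Thu✓ 2012:Sat 2013:Sun 2014:Mon 2015:Tue✓ 2016:Thu✓ 2017:Fri 2018:Sat 2019:Sun 2020:Tue✓ 2021:Wed✓ 2022:Thu✓ 2023:Fri 2024:Sun 2025:Mon
Years with five Thursdays: 1976, 1977, 1981, 1982, 1983, 1987, 1988, 1992, 1993, 1994, 1998, 1999, 2004, 2005, 2009, 2010, 2011, 2015, 2016, 2020, 2021, 2022 → 22.

22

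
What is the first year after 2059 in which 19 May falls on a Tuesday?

From one year to the next, a fixed date's weekday advances by 1, or by 2 when a Feb 29 lies between the two dates.
2059: May 19 is Monday.
2060: Wednesday (+2)
2061: Thursday (+1)
2062: Friday (+1)
2063: Saturday (+1)
2064: Monday (+2)
2065: Tuesday (+1)
19 May falls on a Tuesday in 2065.

2065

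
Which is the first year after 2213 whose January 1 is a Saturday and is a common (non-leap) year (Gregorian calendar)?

Jan 1 advances by 2 weekdays after a leap year and by 1 after a common year.
2213: Jan 1 is Friday.
2214: Saturday
2214 begins on a Saturday and is a common year.

2214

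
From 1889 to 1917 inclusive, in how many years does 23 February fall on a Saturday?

4

Track 23 February's weekday year by year (advancing +1, or +2 across a Feb 29):
  1889: Sat ✓  1890: Sun (+1)  1891: Mon (+1)  1892: Tue (+1)  1893: Thu (+2)
  1894: Fri (+1)  1895: Sat (+1) ✓  1896: Sun (+1)  1897: Tue (+2)  1898: Wed (+1)
  1899: Thu (+1)  1900: Fri (+1)  1901: Sat (+1) ✓  1902: Sun (+1)  1903: Mon (+1)
  1904: Tue (+1)  1905: Thu (+2)  1906: Fri (+1)  1907: Sat (+1) ✓  1908: Sun (+1)
  1909: Tue (+2)  1910: Wed (+1)  1911: Thu (+1)  1912: Fri (+1)  1913: Sun (+2)
  1914: Mon (+1)  1915: Tue (+1)  1916: Wed (+1)  1917: Fri (+2)
Saturday years: 1889, 1895, 1901, 1907 — 4 in total.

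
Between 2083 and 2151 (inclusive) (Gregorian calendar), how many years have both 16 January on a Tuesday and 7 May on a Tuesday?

2

Check each year's weekday for 16 January and 7 May:
  2083: Sat/Fri  2084: Sun/Sun  2085: Tue/Mon  2086: Wed/Tue  2087: Thu/Wed  2088: Fri/Fri  2089: Sun/Sat  2090: Mon/Sun  2091: Tue/Mon  2092: Wed/Wed  2093: Fri/Thu  2094: Sat/Fri  2095: Sun/Sat  2096: Mon/Mon  …(41 more)…  2138: Thu/Wed  2139: Fri/Thu  2140: Sat/Sat  2141: Mon/Sun  2142: Tue/Mon  2143: Wed/Tue  2144: Thu/Thu  2145: Sat/Fri  2146: Sun/Sat  2147: Mon/Sun  2148: Tue/Tue ✓  2149: Thu/Wed  2150: Fri/Thu  2151: Sat/Fri
Both conditions hold in: 2120, 2148 — 2.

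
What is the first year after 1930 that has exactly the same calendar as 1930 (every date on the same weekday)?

1941

Two years share a calendar iff Jan 1 falls on the same weekday and both are leap or both are common. 1930: Jan 1 is Wednesday, common year.
1931: Jan 1 Thursday, common
1932: Jan 1 Friday, leap
1933: Jan 1 Sunday, common
1934: Jan 1 Monday, common
1935: Jan 1 Tuesday, common
1936: Jan 1 Wednesday, leap
1937: Jan 1 Friday, common
1938: Jan 1 Saturday, common
1939: Jan 1 Sunday, common
1940: Jan 1 Monday, leap
1941: Jan 1 Wednesday, common
1941 matches on both conditions.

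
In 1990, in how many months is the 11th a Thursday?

Check the 11th of each month of 1990: Jan 11: Thu, Feb 11: Sun, Mar 11: Sun, Apr 11: Wed, May 11: Fri, Jun 11: Mon, Jul 11: Wed, Aug 11: Sat, Sep 11: Tue, Oct 11: Thu, Nov 11: Sun, Dec 11: Tue.
Thursday occurs in January, October — 2 months.

2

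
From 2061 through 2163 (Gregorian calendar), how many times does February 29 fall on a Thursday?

3

Leap years in 2061–2163: 24 of them.
Feb 29 weekday advances by 5 (mod 7) from one leap year to the next four years later (or differs when a century non-leap intervenes).
Leap-day weekdays: 2064:Fri 2068:Wed 2072:Mon 2076:Sat 2080:Thu✓ 2084:Tue 2088:Sun 2092:Fri 2096:Wed 2104:Fri 2108:Wed 2112:Mon 2116:Sat 2120:Thu✓ 2124:Tue 2128:Sun 2132:Fri 2136:Wed 2140:Mon 2144:Sat 2148:Thu✓ 2152:Tue 2156:Sun 2160:Fri
Thursday: 2080, 2120, 2148 → 3.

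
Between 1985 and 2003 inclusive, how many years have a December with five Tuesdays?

10

December has 31 days; it has five Tuesdays when Tuesday falls among the first (month-length − 28) days — i.e. when December 1 is one of Tuesday/Monday/Sunday.
December 1 by year: 1985:Sun✓ 1986:Mon✓ 1987:Tue✓ 1988:Thu 1989:Fri 1990:Sat 1991:Sun✓ 1992:Tue✓ 1993:Wed 1994:Thu 1995:Fri 1996:Sun✓ 1997:Mon✓ 1998:Tue✓ 1999:Wed 2000:Fri 2001:Sat 2002:Sun✓ 2003:Mon✓
Years with five Tuesdays: 1985, 1986, 1987, 1991, 1992, 1996, 1997, 1998, 2002, 2003 → 10.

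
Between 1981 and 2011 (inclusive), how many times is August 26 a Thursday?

Track August 26's weekday year by year (advancing +1, or +2 across a Feb 29):
  1981: Wed  1982: Thu (+1) ✓  1983: Fri (+1)  1984: Sun (+2)  1985: Mon (+1)
  1986: Tue (+1)  1987: Wed (+1)  1988: Fri (+2)  1989: Sat (+1)  1990: Sun (+1)
  1991: Mon (+1)  1992: Wed (+2)  1993: Thu (+1) ✓  1994: Fri (+1)  … (3 more years) …
  1998: Wed (+1)  1999: Thu (+1) ✓  2000: Sat (+2)  2001: Sun (+1)  2002: Mon (+1)
  2003: Tue (+1)  2004: Thu (+2) ✓  2005: Fri (+1)  2006: Sat (+1)  2007: Sun (+1)
  2008: Tue (+2)  2009: Wed (+1)  2010: Thu (+1) ✓  2011: Fri (+1)
Thursday years: 1982, 1993, 1999, 2004, 2010 — 5 in total.

5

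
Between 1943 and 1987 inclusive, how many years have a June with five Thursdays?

12

June has 30 days; it has five Thursdays when Thursday falls among the first (month-length − 28) days — i.e. when June 1 is one of Thursday/Wednesday.
June 1 by year: 1943:Tue 1944:Thu✓ 1945:Fri 1946:Sat 1947:Sun 1948:Tue 1949:Wed✓ 1950:Thu✓ 1951:Fri 1952:Sun 1953:Mon 1954:Tue 1955:Wed✓ 1956:Fri 1957:Sat …(15 more)… 1973:Fri 1974:Sat 1975:Sun 1976:Tue 1977:Wed✓ 1978:Thu✓ 1979:Fri 1980:Sun 1981:Mon 1982:Tue 1983:Wed✓ 1984:Fri 1985:Sat 1986:Sun 1987:Mon
Years with five Thursdays: 1944, 1949, 1950, 1955, 1960, 1961, 1966, 1967, 1972, 1977, 1978, 1983 → 12.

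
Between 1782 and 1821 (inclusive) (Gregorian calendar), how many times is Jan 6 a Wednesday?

Track Jan 6's weekday year by year (advancing +1, or +2 across a Feb 29):
  1782: Sun  1783: Mon (+1)  1784: Tue (+1)  1785: Thu (+2)  1786: Fri (+1)
  1787: Sat (+1)  1788: Sun (+1)  1789: Tue (+2)  1790: Wed (+1) ✓  1791: Thu (+1)
  1792: Fri (+1)  1793: Sun (+2)  1794: Mon (+1)  1795: Tue (+1)  … (12 more years) …
  1808: Wed (+1) ✓  1809: Fri (+2)  1810: Sat (+1)  1811: Sun (+1)  1812: Mon (+1)
  1813: Wed (+2) ✓  1814: Thu (+1)  1815: Fri (+1)  1816: Sat (+1)  1817: Mon (+2)
  1818: Tue (+1)  1819: Wed (+1) ✓  1820: Thu (+1)  1821: Sat (+2)
Wednesday years: 1790, 1796, 1802, 1808, 1813, 1819 — 6 in total.

6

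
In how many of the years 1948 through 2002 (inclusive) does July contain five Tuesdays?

23

July has 31 days; it has five Tuesdays when Tuesday falls among the first (month-length − 28) days — i.e. when July 1 is one of Tuesday/Monday/Sunday.
July 1 by year: 1948:Thu 1949:Fri 1950:Sat 1951:Sun✓ 1952:Tue✓ 1953:Wed 1954:Thu 1955:Fri 1956:Sun✓ 1957:Mon✓ 1958:Tue✓ 1959:Wed 1960:Fri 1961:Sat 1962:Sun✓ …(25 more)… 1988:Fri 1989:Sat 1990:Sun✓ 1991:Mon✓ 1992:Wed 1993:Thu 1994:Fri 1995:Sat 1996:Mon✓ 1997:Tue✓ 1998:Wed 1999:Thu 2000:Sat 2001:Sun✓ 2002:Mon✓
Years with five Tuesdays: 1951, 1952, 1956, 1957, 1958, 1962, 1963, 1968, 1969, 1973, 1974, 1975, 1979, 1980, 1984, 1985, 1986, 1990, 1991, 1996, 1997, 2001, 2002 → 23.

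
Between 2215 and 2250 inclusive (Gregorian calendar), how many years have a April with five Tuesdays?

April has 30 days; it has five Tuesdays when Tuesday falls among the first (month-length − 28) days — i.e. when April 1 is one of Tuesday/Monday.
April 1 by year: 2215:Sat 2216:Mon✓ 2217:Tue✓ 2218:Wed 2219:Thu 2220:Sat 2221:Sun 2222:Mon✓ 2223:Tue✓ 2224:Thu 2225:Fri 2226:Sat 2227:Sun 2228:Tue✓ 2229:Wed …(6 more)… 2236:Fri 2237:Sat 2238:Sun 2239:Mon✓ 2240:Wed 2241:Thu 2242:Fri 2243:Sat 2244:Mon✓ 2245:Tue✓ 2246:Wed 2247:Thu 2248:Sat 2249:Sun 2250:Mon✓
Years with five Tuesdays: 2216, 2217, 2222, 2223, 2228, 2233, 2234, 2239, 2244, 2245, 2250 → 11.

11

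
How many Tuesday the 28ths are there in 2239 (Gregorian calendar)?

Check the 28th of each month of 2239: Jan 28: Mon, Feb 28: Thu, Mar 28: Thu, Apr 28: Sun, May 28: Tue, Jun 28: Fri, Jul 28: Sun, Aug 28: Wed, Sep 28: Sat, Oct 28: Mon, Nov 28: Thu, Dec 28: Sat.
Tuesday occurs in May — 1 month.

1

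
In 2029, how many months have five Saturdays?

4

A month of length L has five Saturdays iff its first Saturday is on day ≤ L−28 (so day 1–3 in a 31-day month, 1–2 in a 30-day month, day 1 in a leap February).
Checking each month of 2029: Jan starts Mon (31d); Feb starts Thu (28d); Mar starts Thu (31d) ✓; Apr starts Sun (30d); May starts Tue (31d); Jun starts Fri (30d) ✓; Jul starts Sun (31d); Aug starts Wed (31d); Sep starts Sat (30d) ✓; Oct starts Mon (31d); Nov starts Thu (30d); Dec starts Sat (31d) ✓.
Five-Saturday months: March, June, September, December → 4.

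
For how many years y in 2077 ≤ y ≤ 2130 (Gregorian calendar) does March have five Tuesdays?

March has 31 days; it has five Tuesdays when Tuesday falls among the first (month-length − 28) days — i.e. when March 1 is one of Tuesday/Monday/Sunday.
March 1 by year: 2077:Mon✓ 2078:Tue✓ 2079:Wed 2080:Fri 2081:Sat 2082:Sun✓ 2083:Mon✓ 2084:Wed 2085:Thu 2086:Fri 2087:Sat 2088:Mon✓ 2089:Tue✓ 2090:Wed 2091:Thu …(24 more)… 2116:Sun✓ 2117:Mon✓ 2118:Tue✓ 2119:Wed 2120:Fri 2121:Sat 2122:Sun✓ 2123:Mon✓ 2124:Wed 2125:Thu 2126:Fri 2127:Sat 2128:Mon✓ 2129:Tue✓ 2130:Wed
Years with five Tuesdays: 2077, 2078, 2082, 2083, 2088, 2089, 2093, 2094, 2095, 2099, 2100, 2101, 2105, 2106, 2107, 2111, 2112, 2116, 2117, 2118, 2122, 2123, 2128, 2129 → 24.

24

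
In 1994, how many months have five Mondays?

4

A month of length L has five Mondays iff its first Monday is on day ≤ L−28 (so day 1–3 in a 31-day month, 1–2 in a 30-day month, day 1 in a leap February).
Checking each month of 1994: Jan starts Sat (31d) ✓; Feb starts Tue (28d); Mar starts Tue (31d); Apr starts Fri (30d); May starts Sun (31d) ✓; Jun starts Wed (30d); Jul starts Fri (31d); Aug starts Mon (31d) ✓; Sep starts Thu (30d); Oct starts Sat (31d) ✓; Nov starts Tue (30d); Dec starts Thu (31d).
Five-Monday months: January, May, August, October → 4.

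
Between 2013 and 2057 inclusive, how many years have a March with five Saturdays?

19

March has 31 days; it has five Saturdays when Saturday falls among the first (month-length − 28) days — i.e. when March 1 is one of Saturday/Friday/Thursday.
March 1 by year: 2013:Fri✓ 2014:Sat✓ 2015:Sun 2016:Tue 2017:Wed 2018:Thu✓ 2019:Fri✓ 2020:Sun 2021:Mon 2022:Tue 2023:Wed 2024:Fri✓ 2025:Sat✓ 2026:Sun 2027:Mon …(15 more)… 2043:Sun 2044:Tue 2045:Wed 2046:Thu✓ 2047:Fri✓ 2048:Sun 2049:Mon 2050:Tue 2051:Wed 2052:Fri✓ 2053:Sat✓ 2054:Sun 2055:Mon 2056:Wed 2057:Thu✓
Years with five Saturdays: 2013, 2014, 2018, 2019, 2024, 2025, 2029, 2030, 2031, 2035, 2036, 2040, 2041, 2042, 2046, 2047, 2052, 2053, 2057 → 19.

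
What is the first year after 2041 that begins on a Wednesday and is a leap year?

Jan 1 advances by 2 weekdays after a leap year and by 1 after a common year.
2041: Jan 1 is Tuesday.
2042: Wednesday
2043: Thursday
2044: Friday (leap)
2045: Sunday
2046: Monday
2047: Tuesday
2048: Wednesday (leap)
2048 begins on a Wednesday and is a leap year.

2048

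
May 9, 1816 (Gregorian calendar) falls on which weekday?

Thursday

January 1, 1816 is a Monday.
May 9 is day 130 of the year, i.e. 129 days after Jan 1.
129 mod 7 = 3, so advance 3 weekdays from Monday: Thursday.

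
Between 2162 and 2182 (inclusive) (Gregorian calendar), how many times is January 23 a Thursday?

3

Track January 23's weekday year by year (advancing +1, or +2 across a Feb 29):
  2162: Sat  2163: Sun (+1)  2164: Mon (+1)  2165: Wed (+2)  2166: Thu (+1) ✓
  2167: Fri (+1)  2168: Sat (+1)  2169: Mon (+2)  2170: Tue (+1)  2171: Wed (+1)
  2172: Thu (+1) ✓  2173: Sat (+2)  2174: Sun (+1)  2175: Mon (+1)  2176: Tue (+1)
  2177: Thu (+2) ✓  2178: Fri (+1)  2179: Sat (+1)  2180: Sun (+1)  2181: Tue (+2)
  2182: Wed (+1)
Thursday years: 2166, 2172, 2177 — 3 in total.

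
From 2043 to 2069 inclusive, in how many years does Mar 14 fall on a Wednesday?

Track Mar 14's weekday year by year (advancing +1, or +2 across a Feb 29):
  2043: Sat  2044: Mon (+2)  2045: Tue (+1)  2046: Wed (+1) ✓  2047: Thu (+1)
  2048: Sat (+2)  2049: Sun (+1)  2050: Mon (+1)  2051: Tue (+1)  2052: Thu (+2)
  2053: Fri (+1)  2054: Sat (+1)  2055: Sun (+1)  2056: Tue (+2)  2057: Wed (+1) ✓
  2058: Thu (+1)  2059: Fri (+1)  2060: Sun (+2)  2061: Mon (+1)  2062: Tue (+1)
  2063: Wed (+1) ✓  2064: Fri (+2)  2065: Sat (+1)  2066: Sun (+1)  2067: Mon (+1)
  2068: Wed (+2) ✓  2069: Thu (+1)
Wednesday years: 2046, 2057, 2063, 2068 — 4 in total.

4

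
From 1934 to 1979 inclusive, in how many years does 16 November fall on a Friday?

7

Track 16 November's weekday year by year (advancing +1, or +2 across a Feb 29):
  1934: Fri ✓  1935: Sat (+1)  1936: Mon (+2)  1937: Tue (+1)  1938: Wed (+1)
  1939: Thu (+1)  1940: Sat (+2)  1941: Sun (+1)  1942: Mon (+1)  1943: Tue (+1)
  1944: Thu (+2)  1945: Fri (+1) ✓  1946: Sat (+1)  1947: Sun (+1)  … (18 more years) …
  1966: Wed (+1)  1967: Thu (+1)  1968: Sat (+2)  1969: Sun (+1)  1970: Mon (+1)
  1971: Tue (+1)  1972: Thu (+2)  1973: Fri (+1) ✓  1974: Sat (+1)  1975: Sun (+1)
  1976: Tue (+2)  1977: Wed (+1)  1978: Thu (+1)  1979: Fri (+1) ✓
Friday years: 1934, 1945, 1951, 1956, 1962, 1973, 1979 — 7 in total.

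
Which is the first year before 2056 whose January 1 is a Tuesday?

2047

Jan 1 advances by 2 weekdays after a leap year and by 1 after a common year.
2056: Jan 1 is Saturday (leap).
2055: Friday
2054: Thursday
2053: Wednesday
2052: Monday (leap)
2051: Sunday
2050: Saturday
2049: Friday
2048: Wednesday (leap)
2047: Tuesday
2047 begins on a Tuesday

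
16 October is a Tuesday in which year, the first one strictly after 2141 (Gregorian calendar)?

From one year to the next, a fixed date's weekday advances by 1, or by 2 when a Feb 29 lies between the two dates.
2141: October 16 is Monday.
2142: Tuesday (+1)
16 October falls on a Tuesday in 2142.

2142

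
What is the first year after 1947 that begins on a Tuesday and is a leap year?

1952

Jan 1 advances by 2 weekdays after a leap year and by 1 after a common year.
1947: Jan 1 is Wednesday.
1948: Thursday (leap)
1949: Saturday
1950: Sunday
1951: Monday
1952: Tuesday (leap)
1952 begins on a Tuesday and is a leap year.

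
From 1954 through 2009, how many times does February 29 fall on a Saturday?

2

Leap years in 1954–2009: 14 of them.
Feb 29 weekday advances by 5 (mod 7) from one leap year to the next four years later (or differs when a century non-leap intervenes).
Leap-day weekdays: 1956:Wed 1960:Mon 1964:Sat✓ 1968:Thu 1972:Tue 1976:Sun 1980:Fri 1984:Wed 1988:Mon 1992:Sat✓ 1996:Thu 2000:Tue 2004:Sun 2008:Fri
Saturday: 1964, 1992 → 2.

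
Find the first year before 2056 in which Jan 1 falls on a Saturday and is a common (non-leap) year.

2050

Jan 1 advances by 2 weekdays after a leap year and by 1 after a common year.
2056: Jan 1 is Saturday (leap).
2055: Friday
2054: Thursday
2053: Wednesday
2052: Monday (leap)
2051: Sunday
2050: Saturday
2050 begins on a Saturday and is a common year.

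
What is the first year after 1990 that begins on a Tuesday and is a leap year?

Jan 1 advances by 2 weekdays after a leap year and by 1 after a common year.
1990: Jan 1 is Monday.
1991: Tuesday
1992: Wednesday (leap)
1993: Friday
1994: Saturday
1995: Sunday
1996: Monday (leap)
1997: Wednesday
1998: Thursday
1999: Friday
2000: Saturday (leap)
2001: Monday
2002: Tuesday
2003: Wednesday
2004: Thursday (leap)
2005: Saturday
2006: Sunday
2007: Monday
2008: Tuesday (leap)
2008 begins on a Tuesday and is a leap year.

2008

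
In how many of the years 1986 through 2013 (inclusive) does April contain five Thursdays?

8

April has 30 days; it has five Thursdays when Thursday falls among the first (month-length − 28) days — i.e. when April 1 is one of Thursday/Wednesday.
April 1 by year: 1986:Tue 1987:Wed✓ 1988:Fri 1989:Sat 1990:Sun 1991:Mon 1992:Wed✓ 1993:Thu✓ 1994:Fri 1995:Sat 1996:Mon 1997:Tue 1998:Wed✓ 1999:Thu✓ 2000:Sat 2001:Sun 2002:Mon 2003:Tue 2004:Thu✓ 2005:Fri 2006:Sat 2007:Sun 2008:Tue 2009:Wed✓ 2010:Thu✓ 2011:Fri 2012:Sun 2013:Mon
Years with five Thursdays: 1987, 1992, 1993, 1998, 1999, 2004, 2009, 2010 → 8.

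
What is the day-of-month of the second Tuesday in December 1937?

December 1, 1937 is a Wednesday, so the first Tuesday is the 7th.
The second Tuesday is 7 + 7 = 14.

14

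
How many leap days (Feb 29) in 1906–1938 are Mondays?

Leap years in 1906–1938: 8 of them.
Feb 29 weekday advances by 5 (mod 7) from one leap year to the next four years later (or differs when a century non-leap intervenes).
Leap-day weekdays: 1908:Sat 1912:Thu 1916:Tue 1920:Sun 1924:Fri 1928:Wed 1932:Mon✓ 1936:Sat
Monday: 1932 → 1.

1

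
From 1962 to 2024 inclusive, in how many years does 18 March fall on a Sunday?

9

Track 18 March's weekday year by year (advancing +1, or +2 across a Feb 29):
  1962: Sun ✓  1963: Mon (+1)  1964: Wed (+2)  1965: Thu (+1)  1966: Fri (+1)
  1967: Sat (+1)  1968: Mon (+2)  1969: Tue (+1)  1970: Wed (+1)  1971: Thu (+1)
  1972: Sat (+2)  1973: Sun (+1) ✓  1974: Mon (+1)  1975: Tue (+1)  … (35 more years) …
  2011: Fri (+1)  2012: Sun (+2) ✓  2013: Mon (+1)  2014: Tue (+1)  2015: Wed (+1)
  2016: Fri (+2)  2017: Sat (+1)  2018: Sun (+1) ✓  2019: Mon (+1)  2020: Wed (+2)
  2021: Thu (+1)  2022: Fri (+1)  2023: Sat (+1)  2024: Mon (+2)
Sunday years: 1962, 1973, 1979, 1984, 1990, 2001, 2007, 2012, 2018 — 9 in total.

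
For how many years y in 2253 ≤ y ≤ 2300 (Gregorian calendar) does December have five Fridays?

21

December has 31 days; it has five Fridays when Friday falls among the first (month-length − 28) days — i.e. when December 1 is one of Friday/Thursday/Wednesday.
December 1 by year: 2253:Thu✓ 2254:Fri✓ 2255:Sat 2256:Mon 2257:Tue 2258:Wed✓ 2259:Thu✓ 2260:Sat 2261:Sun 2262:Mon 2263:Tue 2264:Thu✓ 2265:Fri✓ 2266:Sat 2267:Sun …(18 more)… 2286:Wed✓ 2287:Thu✓ 2288:Sat 2289:Sun 2290:Mon 2291:Tue 2292:Thu✓ 2293:Fri✓ 2294:Sat 2295:Sun 2296:Tue 2297:Wed✓ 2298:Thu✓ 2299:Fri✓ 2300:Sat
Years with five Fridays: 2253, 2254, 2258, 2259, 2264, 2265, 2269, 2270, 2271, 2275, 2276, 2280, 2281, 2282, 2286, 2287, 2292, 2293, 2297, 2298, 2299 → 21.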